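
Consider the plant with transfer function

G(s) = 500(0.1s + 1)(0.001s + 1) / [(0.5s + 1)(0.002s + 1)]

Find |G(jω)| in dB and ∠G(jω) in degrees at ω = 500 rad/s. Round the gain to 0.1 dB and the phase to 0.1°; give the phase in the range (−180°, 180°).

At ω = 500 rad/s:
zero (1 + j500·0.1) = 1 + j50 → |·| ≈ 50.01, ∠ ≈ 88.85°
zero (1 + j500·0.001) = 1 + j0.5 → |·| ≈ 1.118, ∠ ≈ 26.57°
pole (1 + j500·0.5) = 1 + j250 → |·| ≈ 250, ∠ ≈ 89.77°
pole (1 + j500·0.002) = 1 + j1 → |·| ≈ 1.4142, ∠ ≈ 45.00°
|G| = 500 · 50.01 · 1.118 / (250 · 1.4142) ≈ 79.071
Gain = 20 log₁₀(79.071) ≈ 37.96 dB
∠G = (88.85° + 26.57°) − (89.77° + 45.00°) = -19.35°

38.0 dB, -19.4°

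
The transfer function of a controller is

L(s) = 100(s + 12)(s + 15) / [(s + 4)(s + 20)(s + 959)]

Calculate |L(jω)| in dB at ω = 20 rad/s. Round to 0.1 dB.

At s = jω = j20:
zero (s+12): 12 + j20 → |·| = √(12²+20²) = √544 ≈ 23.324, ∠ = arctan(20/12) ≈ 59.04°
zero (s+15): 15 + j20 → |·| = √(15²+20²) = √625 ≈ 25, ∠ = arctan(20/15) ≈ 53.13°
pole (s+4): 4 + j20 → |·| = √(4²+20²) = √416 ≈ 20.396, ∠ = arctan(20/4) ≈ 78.69°
pole (s+20): 20 + j20 → |·| = √(20²+20²) = √800 ≈ 28.284, ∠ = arctan(20/20) ≈ 45.00°
pole (s+959): 959 + j20 → |·| = √(959²+20²) = √920081 ≈ 959.21, ∠ = arctan(20/959) ≈ 1.19°
|L| = 100 · 583.1 / 5.5335e+05 ≈ 0.10538
Gain = 20 log₁₀(0.10538) ≈ -19.54 dB

-19.5 dB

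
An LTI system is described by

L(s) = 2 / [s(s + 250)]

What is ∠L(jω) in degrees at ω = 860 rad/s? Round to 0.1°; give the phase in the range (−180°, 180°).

-163.8°

At s = jω = j860:
pole (s+250): 250 + j860 → |·| = √(250²+860²) = √802100 ≈ 895.6, ∠ = arctan(860/250) ≈ 73.79°
pole at origin: |s| = 860, ∠ = 90.00° (in denominator)
∠L = 0.00° − 163.79° = -163.79°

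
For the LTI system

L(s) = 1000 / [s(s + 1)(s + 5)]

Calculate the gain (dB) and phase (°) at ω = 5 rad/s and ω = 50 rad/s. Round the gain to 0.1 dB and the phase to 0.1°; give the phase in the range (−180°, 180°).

ω = 5: 14.9 dB, 146.3°; ω = 50: -42.0 dB, 96.9°

At s = jω = j5:
pole (s+1): 1 + j5 → |·| = √(1²+5²) = √26 ≈ 5.099, ∠ = arctan(5/1) ≈ 78.69°
pole (s+5): 5 + j5 → |·| = √(5²+5²) = √50 ≈ 7.0711, ∠ = arctan(5/5) ≈ 45.00°
pole at origin: |s| = 5, ∠ = 90.00° (in denominator)
|L| = 1000 / 180.28 ≈ 5.5469
Gain = 20 log₁₀(5.5469) ≈ 14.88 dB
∠L = 0.00° − 213.69° = -213.69° ≡ 146.31° (principal value)

At s = jω = j50:
pole (s+1): 1 + j50 → |·| = √(1²+50²) = √2501 ≈ 50.01, ∠ = arctan(50/1) ≈ 88.85°
pole (s+5): 5 + j50 → |·| = √(5²+50²) = √2525 ≈ 50.249, ∠ = arctan(50/5) ≈ 84.29°
pole at origin: |s| = 50, ∠ = 90.00° (in denominator)
|L| = 1000 / 1.2565e+05 ≈ 0.0079586
Gain = 20 log₁₀(0.0079586) ≈ -41.98 dB
∠L = 0.00° − 263.14° = -263.14° ≡ 96.86° (principal value)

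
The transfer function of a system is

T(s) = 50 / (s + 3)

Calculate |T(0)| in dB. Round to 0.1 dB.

T(0) = 50 / 3 ≈ 16.667
20 log₁₀(16.667) ≈ 24.44 dB

24.4 dB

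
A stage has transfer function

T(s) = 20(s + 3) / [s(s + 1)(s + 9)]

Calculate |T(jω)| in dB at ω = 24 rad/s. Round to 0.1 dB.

-29.7 dB

At s = jω = j24:
zero (s+3): 3 + j24 → |·| = √(3²+24²) = √585 ≈ 24.187, ∠ = arctan(24/3) ≈ 82.87°
pole (s+1): 1 + j24 → |·| = √(1²+24²) = √577 ≈ 24.021, ∠ = arctan(24/1) ≈ 87.61°
pole (s+9): 9 + j24 → |·| = √(9²+24²) = √657 ≈ 25.632, ∠ = arctan(24/9) ≈ 69.44°
pole at origin: |s| = 24, ∠ = 90.00° (in denominator)
|T| = 20 · 24.187 / 14777 ≈ 0.032736
Gain = 20 log₁₀(0.032736) ≈ -29.70 dB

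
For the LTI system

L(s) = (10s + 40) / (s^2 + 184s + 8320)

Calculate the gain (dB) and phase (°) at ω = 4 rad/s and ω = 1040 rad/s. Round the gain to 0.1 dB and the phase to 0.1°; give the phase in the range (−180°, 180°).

Substitute s = j4:
Numerator: 10(j4) + 40 = 40 + j40
Denominator: (j4)^2 + 184(j4) + 8320 = 8304 + j736
|N| = √(40² + 40²) ≈ 56.569, ∠N ≈ 45.00°
|D| = √(8304² + 736²) ≈ 8336.6, ∠D ≈ 5.07°
|L| = 56.569 / 8336.6 ≈ 0.0067856
Gain = 20 log₁₀(0.0067856) ≈ -43.37 dB
∠L = 45.00° − 5.07° = 39.93°

Substitute s = j1040:
Numerator: 10(j1040) + 40 = 40 + j10400
Denominator: (j1040)^2 + 184(j1040) + 8320 = -1073280 + j191360
|N| = √(40² + 10400²) ≈ 10400, ∠N ≈ 89.78°
|D| = √(1073280² + 191360²) ≈ 1.0902e+06, ∠D ≈ 169.89°
|L| = 10400 / 1.0902e+06 ≈ 0.0095395
Gain = 20 log₁₀(0.0095395) ≈ -40.41 dB
∠L = 89.78° − 169.89° = -80.11°

ω = 4: -43.4 dB, 39.9°; ω = 1040: -40.4 dB, -80.1°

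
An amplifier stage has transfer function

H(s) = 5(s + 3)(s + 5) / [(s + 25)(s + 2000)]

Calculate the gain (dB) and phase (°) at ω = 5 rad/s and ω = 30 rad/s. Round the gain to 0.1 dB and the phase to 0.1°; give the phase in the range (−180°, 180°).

ω = 5: -47.9 dB, 92.6°; ω = 30: -24.6 dB, 113.8°

At s = jω = j5:
zero (s+3): 3 + j5 → |·| = √(3²+5²) = √34 ≈ 5.831, ∠ = arctan(5/3) ≈ 59.04°
zero (s+5): 5 + j5 → |·| = √(5²+5²) = √50 ≈ 7.0711, ∠ = arctan(5/5) ≈ 45.00°
pole (s+25): 25 + j5 → |·| = √(25²+5²) = √650 ≈ 25.495, ∠ = arctan(5/25) ≈ 11.31°
pole (s+2000): 2000 + j5 → |·| = √(2000²+5²) = √4000025 ≈ 2000, ∠ = arctan(5/2000) ≈ 0.14°
|H| = 5 · 41.232 / 50990 ≈ 0.0040431
Gain = 20 log₁₀(0.0040431) ≈ -47.87 dB
∠H = 104.04° − 11.45° = 92.59°

At s = jω = j30:
zero (s+3): 3 + j30 → |·| = √(3²+30²) = √909 ≈ 30.15, ∠ = arctan(30/3) ≈ 84.29°
zero (s+5): 5 + j30 → |·| = √(5²+30²) = √925 ≈ 30.414, ∠ = arctan(30/5) ≈ 80.54°
pole (s+25): 25 + j30 → |·| = √(25²+30²) = √1525 ≈ 39.051, ∠ = arctan(30/25) ≈ 50.19°
pole (s+2000): 2000 + j30 → |·| = √(2000²+30²) = √4000900 ≈ 2000.2, ∠ = arctan(30/2000) ≈ 0.86°
|H| = 5 · 916.98 / 78110 ≈ 0.058698
Gain = 20 log₁₀(0.058698) ≈ -24.63 dB
∠H = 164.83° − 51.05° = 113.78°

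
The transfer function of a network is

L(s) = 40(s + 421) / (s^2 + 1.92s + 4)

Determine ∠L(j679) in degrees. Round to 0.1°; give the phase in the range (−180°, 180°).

At s = jω = j679:
zero (s+421): 421 + j679 → |·| = √(421²+679²) = √638282 ≈ 798.93, ∠ = arctan(679/421) ≈ 58.20°
quadratic: (j679)² + 1.92·j679 + 4 = -461037 + j1303.68 → |·| ≈ 4.6104e+05, ∠ ≈ 179.84°
∠L = 58.20° − 179.84° = -121.64°

-121.6°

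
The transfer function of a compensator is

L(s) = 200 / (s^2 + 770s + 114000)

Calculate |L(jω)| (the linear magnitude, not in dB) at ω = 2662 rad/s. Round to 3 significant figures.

2.75e-05

Substitute s = j2662:
Numerator: 200 = 200 + j0
Denominator: (j2662)^2 + 770(j2662) + 114000 = -6972244 + j2049740
|N| = √(200² + 0²) ≈ 200, ∠N ≈ 0.00°
|D| = √(6972244² + 2049740²) ≈ 7.2673e+06, ∠D ≈ 163.62°
|L| = 200 / 7.2673e+06 ≈ 2.7521e-05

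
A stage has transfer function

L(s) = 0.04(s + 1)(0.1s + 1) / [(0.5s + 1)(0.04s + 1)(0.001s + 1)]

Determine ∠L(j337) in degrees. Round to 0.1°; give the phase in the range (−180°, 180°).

-15.9°

At ω = 337 rad/s:
zero (1 + j337·1) = 1 + j337 → |·| ≈ 337, ∠ ≈ 89.83°
zero (1 + j337·0.1) = 1 + j33.7 → |·| ≈ 33.715, ∠ ≈ 88.30°
pole (1 + j337·0.5) = 1 + j168.5 → |·| ≈ 168.5, ∠ ≈ 89.66°
pole (1 + j337·0.04) = 1 + j13.48 → |·| ≈ 13.517, ∠ ≈ 85.76°
pole (1 + j337·0.001) = 1 + j0.337 → |·| ≈ 1.0553, ∠ ≈ 18.62°
∠L = (89.83° + 88.30°) − (89.66° + 85.76° + 18.62°) = -15.91°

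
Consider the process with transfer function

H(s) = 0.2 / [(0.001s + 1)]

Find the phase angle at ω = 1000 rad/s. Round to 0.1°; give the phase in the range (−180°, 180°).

At ω = 1000 rad/s:
pole (1 + j1000·0.001) = 1 + j1 → |·| ≈ 1.4142, ∠ ≈ 45.00°
∠H = (0°) − (45.00°) = -45.00°

-45.0°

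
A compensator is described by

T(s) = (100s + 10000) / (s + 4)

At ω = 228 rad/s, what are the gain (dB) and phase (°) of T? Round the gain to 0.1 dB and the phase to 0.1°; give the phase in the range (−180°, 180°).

Substitute s = j228:
Numerator: 100(j228) + 10000 = 10000 + j22800
Denominator: (j228) + 4 = 4 + j228
|N| = √(10000² + 22800²) ≈ 24897, ∠N ≈ 66.32°
|D| = √(4² + 228²) ≈ 228.04, ∠D ≈ 88.99°
|T| = 24897 / 228.04 ≈ 109.18
Gain = 20 log₁₀(109.18) ≈ 40.76 dB
∠T = 66.32° − 88.99° = -22.67°

40.8 dB, -22.7°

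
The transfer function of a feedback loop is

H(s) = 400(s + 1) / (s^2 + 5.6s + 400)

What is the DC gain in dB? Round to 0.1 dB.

0.0 dB

H(0) = 400·1 / 400 = 1
20 log₁₀(1) ≈ 0.00 dB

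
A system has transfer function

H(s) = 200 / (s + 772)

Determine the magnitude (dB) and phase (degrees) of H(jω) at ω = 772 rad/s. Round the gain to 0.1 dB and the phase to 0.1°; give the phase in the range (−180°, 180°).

At s = jω = j772:
pole (s+772): 772 + j772 → |·| = √(772²+772²) = √1191968 ≈ 1091.8, ∠ = arctan(772/772) ≈ 45.00°
|H| = 200 / 1091.8 ≈ 0.18318
Gain = 20 log₁₀(0.18318) ≈ -14.74 dB
∠H = 0.00° − 45.00° = -45.00°

-14.7 dB, -45.0°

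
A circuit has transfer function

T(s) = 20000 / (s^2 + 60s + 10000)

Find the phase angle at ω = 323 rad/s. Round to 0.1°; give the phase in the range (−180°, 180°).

-168.4°

At s = jω = j323:
quadratic: (j323)² + 60·j323 + 10000 = -94329 + j19380 → |·| ≈ 96299, ∠ ≈ 168.39°
∠T = 0.00° − 168.39° = -168.39°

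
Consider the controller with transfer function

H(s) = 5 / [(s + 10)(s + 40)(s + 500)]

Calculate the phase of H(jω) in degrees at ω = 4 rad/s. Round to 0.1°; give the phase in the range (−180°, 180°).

-28.0°

At s = jω = j4:
pole (s+10): 10 + j4 → |·| = √(10²+4²) = √116 ≈ 10.77, ∠ = arctan(4/10) ≈ 21.80°
pole (s+40): 40 + j4 → |·| = √(40²+4²) = √1616 ≈ 40.2, ∠ = arctan(4/40) ≈ 5.71°
pole (s+500): 500 + j4 → |·| = √(500²+4²) = √250016 ≈ 500.02, ∠ = arctan(4/500) ≈ 0.46°
∠H = 0.00° − 27.97° = -27.97°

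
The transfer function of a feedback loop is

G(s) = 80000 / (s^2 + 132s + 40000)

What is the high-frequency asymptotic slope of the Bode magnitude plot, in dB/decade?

Each pole contributes −20 dB/decade at high frequency; each zero contributes +20 dB/decade.
Net: 0 zero(s) − 2 pole(s) → -40 dB/decade.

-40 dB/decade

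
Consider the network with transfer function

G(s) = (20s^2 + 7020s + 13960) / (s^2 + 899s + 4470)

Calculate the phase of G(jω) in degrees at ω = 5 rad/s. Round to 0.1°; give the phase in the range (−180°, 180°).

Substitute s = j5:
Numerator: 20(j5)^2 + 7020(j5) + 13960 = 13460 + j35100
Denominator: (j5)^2 + 899(j5) + 4470 = 4445 + j4495
|N| = √(13460² + 35100²) ≈ 37592, ∠N ≈ 69.02°
|D| = √(4445² + 4495²) ≈ 6321.6, ∠D ≈ 45.32°
∠G = 69.02° − 45.32° = 23.70°

23.7°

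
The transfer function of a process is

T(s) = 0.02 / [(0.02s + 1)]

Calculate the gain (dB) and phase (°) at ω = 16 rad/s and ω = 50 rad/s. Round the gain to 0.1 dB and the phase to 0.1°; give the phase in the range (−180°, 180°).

At ω = 16 rad/s:
pole (1 + j16·0.02) = 1 + j0.32 → |·| ≈ 1.05, ∠ ≈ 17.74°
|T| = 0.02 · 1 / (1.05) ≈ 0.019048
Gain = 20 log₁₀(0.019048) ≈ -34.40 dB
∠T = (0°) − (17.74°) = -17.74°

At ω = 50 rad/s:
pole (1 + j50·0.02) = 1 + j1 → |·| ≈ 1.4142, ∠ ≈ 45.00°
|T| = 0.02 · 1 / (1.4142) ≈ 0.014142
Gain = 20 log₁₀(0.014142) ≈ -36.99 dB
∠T = (0°) − (45.00°) = -45.00°

ω = 16: -34.4 dB, -17.7°; ω = 50: -37.0 dB, -45.0°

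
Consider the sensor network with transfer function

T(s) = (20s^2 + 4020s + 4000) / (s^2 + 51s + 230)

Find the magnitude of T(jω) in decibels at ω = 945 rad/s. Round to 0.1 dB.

Substitute s = j945:
Numerator: 20(j945)^2 + 4020(j945) + 4000 = -17856500 + j3798900
Denominator: (j945)^2 + 51(j945) + 230 = -892795 + j48195
|N| = √(17856500² + 3798900²) ≈ 1.8256e+07, ∠N ≈ 167.99°
|D| = √(892795² + 48195²) ≈ 8.9409e+05, ∠D ≈ 176.91°
|T| = 1.8256e+07 / 8.9409e+05 ≈ 20.419
Gain = 20 log₁₀(20.419) ≈ 26.20 dB

26.2 dB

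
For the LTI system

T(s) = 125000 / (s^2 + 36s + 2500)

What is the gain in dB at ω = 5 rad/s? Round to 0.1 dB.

34.0 dB

At s = jω = j5:
quadratic: (j5)² + 36·j5 + 2500 = 2475 + j180 → |·| ≈ 2481.5, ∠ ≈ 4.16°
|T| = 125000 / 2481.5 ≈ 50.373
Gain = 20 log₁₀(50.373) ≈ 34.04 dB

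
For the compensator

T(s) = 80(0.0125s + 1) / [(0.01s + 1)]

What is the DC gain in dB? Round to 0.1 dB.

38.1 dB

T(0) = 80 · 1 / 1 = 80
20 log₁₀(80) ≈ 38.06 dB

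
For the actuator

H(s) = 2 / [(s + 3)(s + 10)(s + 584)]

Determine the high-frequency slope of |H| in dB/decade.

Each pole contributes −20 dB/decade at high frequency; each zero contributes +20 dB/decade.
Net: 0 zero(s) − 3 pole(s) → -60 dB/decade.

-60 dB/decade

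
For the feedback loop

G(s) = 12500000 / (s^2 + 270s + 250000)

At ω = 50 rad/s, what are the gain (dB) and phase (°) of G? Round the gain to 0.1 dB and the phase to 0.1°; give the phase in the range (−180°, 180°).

At s = jω = j50:
quadratic: (j50)² + 270·j50 + 250000 = 247500 + j13500 → |·| ≈ 2.4787e+05, ∠ ≈ 3.12°
|G| = 12500000 / 2.4787e+05 ≈ 50.43
Gain = 20 log₁₀(50.43) ≈ 34.05 dB
∠G = 0.00° − 3.12° = -3.12°

34.1 dB, -3.1°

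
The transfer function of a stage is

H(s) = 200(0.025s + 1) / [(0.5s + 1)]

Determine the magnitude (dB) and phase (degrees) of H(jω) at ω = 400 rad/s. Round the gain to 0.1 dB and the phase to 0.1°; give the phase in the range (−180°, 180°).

At ω = 400 rad/s:
zero (1 + j400·0.025) = 1 + j10 → |·| ≈ 10.05, ∠ ≈ 84.29°
pole (1 + j400·0.5) = 1 + j200 → |·| ≈ 200, ∠ ≈ 89.71°
|H| = 200 · 10.05 / (200) ≈ 10.05
Gain = 20 log₁₀(10.05) ≈ 20.04 dB
∠H = (84.29°) − (89.71°) = -5.42°

20.0 dB, -5.4°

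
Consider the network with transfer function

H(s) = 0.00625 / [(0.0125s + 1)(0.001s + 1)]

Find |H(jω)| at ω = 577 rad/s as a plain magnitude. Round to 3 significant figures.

At ω = 577 rad/s:
pole (1 + j577·0.0125) = 1 + j7.2125 → |·| ≈ 7.2815, ∠ ≈ 82.11°
pole (1 + j577·0.001) = 1 + j0.577 → |·| ≈ 1.1545, ∠ ≈ 29.98°
|H| = 0.00625 · 1 / (7.2815 · 1.1545) ≈ 0.00074347

0.000743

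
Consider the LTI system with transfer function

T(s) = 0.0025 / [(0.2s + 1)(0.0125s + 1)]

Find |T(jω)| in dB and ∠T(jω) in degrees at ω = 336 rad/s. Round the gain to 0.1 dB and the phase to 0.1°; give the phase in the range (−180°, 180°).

At ω = 336 rad/s:
pole (1 + j336·0.2) = 1 + j67.2 → |·| ≈ 67.207, ∠ ≈ 89.15°
pole (1 + j336·0.0125) = 1 + j4.2 → |·| ≈ 4.3174, ∠ ≈ 76.61°
|T| = 0.0025 · 1 / (67.207 · 4.3174) ≈ 8.616e-06
Gain = 20 log₁₀(8.616e-06) ≈ -101.29 dB
∠T = (0°) − (89.15° + 76.61°) = -165.76°

-101.3 dB, -165.8°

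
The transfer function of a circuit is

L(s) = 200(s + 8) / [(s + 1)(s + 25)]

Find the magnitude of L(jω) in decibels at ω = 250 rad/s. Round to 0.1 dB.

At s = jω = j250:
zero (s+8): 8 + j250 → |·| = √(8²+250²) = √62564 ≈ 250.13, ∠ = arctan(250/8) ≈ 88.17°
pole (s+1): 1 + j250 → |·| = √(1²+250²) = √62501 ≈ 250, ∠ = arctan(250/1) ≈ 89.77°
pole (s+25): 25 + j250 → |·| = √(25²+250²) = √63125 ≈ 251.25, ∠ = arctan(250/25) ≈ 84.29°
|L| = 200 · 250.13 / 62812 ≈ 0.79644
Gain = 20 log₁₀(0.79644) ≈ -1.98 dB

-2.0 dB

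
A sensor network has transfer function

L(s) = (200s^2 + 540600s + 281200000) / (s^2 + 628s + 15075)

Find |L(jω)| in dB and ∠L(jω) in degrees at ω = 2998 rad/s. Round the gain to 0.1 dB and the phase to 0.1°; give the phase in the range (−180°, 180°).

Substitute s = j2998:
Numerator: 200(j2998)^2 + 540600(j2998) + 281200000 = -1516400800 + j1620718800
Denominator: (j2998)^2 + 628(j2998) + 15075 = -8972929 + j1882744
|N| = √(1516400800² + 1620718800²) ≈ 2.2195e+09, ∠N ≈ 133.10°
|D| = √(8972929² + 1882744²) ≈ 9.1683e+06, ∠D ≈ 168.15°
|L| = 2.2195e+09 / 9.1683e+06 ≈ 242.08
Gain = 20 log₁₀(242.08) ≈ 47.68 dB
∠L = 133.10° − 168.15° = -35.05°

47.7 dB, -35.1°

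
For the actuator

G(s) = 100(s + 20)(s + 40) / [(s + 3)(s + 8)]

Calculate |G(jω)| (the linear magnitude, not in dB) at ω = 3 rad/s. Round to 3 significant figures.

At s = jω = j3:
zero (s+20): 20 + j3 → |·| = √(20²+3²) = √409 ≈ 20.224, ∠ = arctan(3/20) ≈ 8.53°
zero (s+40): 40 + j3 → |·| = √(40²+3²) = √1609 ≈ 40.112, ∠ = arctan(3/40) ≈ 4.29°
pole (s+3): 3 + j3 → |·| = √(3²+3²) = √18 ≈ 4.2426, ∠ = arctan(3/3) ≈ 45.00°
pole (s+8): 8 + j3 → |·| = √(8²+3²) = √73 ≈ 8.544, ∠ = arctan(3/8) ≈ 20.56°
|G| = 100 · 811.23 / 36.249 ≈ 2237.9

2.24e+03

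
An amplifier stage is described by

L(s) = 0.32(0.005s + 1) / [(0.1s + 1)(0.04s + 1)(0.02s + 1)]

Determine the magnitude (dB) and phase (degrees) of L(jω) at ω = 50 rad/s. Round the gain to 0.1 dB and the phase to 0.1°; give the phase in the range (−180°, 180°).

At ω = 50 rad/s:
zero (1 + j50·0.005) = 1 + j0.25 → |·| ≈ 1.0308, ∠ ≈ 14.04°
pole (1 + j50·0.1) = 1 + j5 → |·| ≈ 5.099, ∠ ≈ 78.69°
pole (1 + j50·0.04) = 1 + j2 → |·| ≈ 2.2361, ∠ ≈ 63.43°
pole (1 + j50·0.02) = 1 + j1 → |·| ≈ 1.4142, ∠ ≈ 45.00°
|L| = 0.32 · 1.0308 / (5.099 · 2.2361 · 1.4142) ≈ 0.020457
Gain = 20 log₁₀(0.020457) ≈ -33.78 dB
∠L = (14.04°) − (78.69° + 63.43° + 45.00°) = -173.08°

-33.8 dB, -173.1°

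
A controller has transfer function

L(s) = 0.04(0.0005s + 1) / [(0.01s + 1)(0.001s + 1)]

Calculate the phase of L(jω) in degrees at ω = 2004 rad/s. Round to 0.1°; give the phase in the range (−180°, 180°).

At ω = 2004 rad/s:
zero (1 + j2004·0.0005) = 1 + j1.002 → |·| ≈ 1.4156, ∠ ≈ 45.06°
pole (1 + j2004·0.01) = 1 + j20.04 → |·| ≈ 20.065, ∠ ≈ 87.14°
pole (1 + j2004·0.001) = 1 + j2.004 → |·| ≈ 2.2396, ∠ ≈ 63.48°
∠L = (45.06°) − (87.14° + 63.48°) = -105.56°

-105.6°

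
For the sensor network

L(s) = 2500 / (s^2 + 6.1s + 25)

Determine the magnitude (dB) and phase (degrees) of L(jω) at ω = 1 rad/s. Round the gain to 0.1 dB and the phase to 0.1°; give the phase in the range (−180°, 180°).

At s = jω = j1:
quadratic: (j1)² + 6.1·j1 + 25 = 24 + j6.1 → |·| ≈ 24.763, ∠ ≈ 14.26°
|L| = 2500 / 24.763 ≈ 100.96
Gain = 20 log₁₀(100.96) ≈ 40.08 dB
∠L = 0.00° − 14.26° = -14.26°

40.1 dB, -14.3°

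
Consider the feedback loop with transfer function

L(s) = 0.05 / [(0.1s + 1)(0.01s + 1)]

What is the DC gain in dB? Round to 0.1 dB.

-26.0 dB

L(0) = 0.05 · 1 / 1 = 0.05
20 log₁₀(0.05) ≈ -26.02 dB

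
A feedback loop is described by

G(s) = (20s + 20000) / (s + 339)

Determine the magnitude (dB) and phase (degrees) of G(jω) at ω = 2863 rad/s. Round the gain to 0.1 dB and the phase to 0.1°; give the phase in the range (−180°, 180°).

26.5 dB, -12.5°

Substitute s = j2863:
Numerator: 20(j2863) + 20000 = 20000 + j57260
Denominator: (j2863) + 339 = 339 + j2863
|N| = √(20000² + 57260²) ≈ 60652, ∠N ≈ 70.75°
|D| = √(339² + 2863²) ≈ 2883, ∠D ≈ 83.25°
|G| = 60652 / 2883 ≈ 21.038
Gain = 20 log₁₀(21.038) ≈ 26.46 dB
∠G = 70.75° − 83.25° = -12.50°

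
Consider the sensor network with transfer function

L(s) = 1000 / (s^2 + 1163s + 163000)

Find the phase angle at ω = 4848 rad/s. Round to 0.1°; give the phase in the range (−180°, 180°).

-166.4°

Substitute s = j4848:
Numerator: 1000 = 1000 + j0
Denominator: (j4848)^2 + 1163(j4848) + 163000 = -23340104 + j5638224
|N| = √(1000² + 0²) ≈ 1000, ∠N ≈ 0.00°
|D| = √(23340104² + 5638224²) ≈ 2.4011e+07, ∠D ≈ 166.42°
∠L = 0.00° − 166.42° = -166.42°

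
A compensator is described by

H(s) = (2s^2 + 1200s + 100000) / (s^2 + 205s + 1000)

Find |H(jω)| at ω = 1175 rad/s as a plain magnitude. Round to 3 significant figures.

Substitute s = j1175:
Numerator: 2(j1175)^2 + 1200(j1175) + 100000 = -2661250 + j1410000
Denominator: (j1175)^2 + 205(j1175) + 1000 = -1379625 + j240875
|N| = √(2661250² + 1410000²) ≈ 3.0117e+06, ∠N ≈ 152.08°
|D| = √(1379625² + 240875²) ≈ 1.4005e+06, ∠D ≈ 170.10°
|H| = 3.0117e+06 / 1.4005e+06 ≈ 2.1504

2.15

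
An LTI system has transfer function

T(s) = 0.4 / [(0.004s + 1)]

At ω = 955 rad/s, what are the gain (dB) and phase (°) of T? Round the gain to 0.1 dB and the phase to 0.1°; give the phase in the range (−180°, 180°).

-19.9 dB, -75.3°

At ω = 955 rad/s:
pole (1 + j955·0.004) = 1 + j3.82 → |·| ≈ 3.9487, ∠ ≈ 75.33°
|T| = 0.4 · 1 / (3.9487) ≈ 0.1013
Gain = 20 log₁₀(0.1013) ≈ -19.89 dB
∠T = (0°) − (75.33°) = -75.33°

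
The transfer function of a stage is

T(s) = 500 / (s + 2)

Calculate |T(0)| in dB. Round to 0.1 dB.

T(0) = 500 / 2 = 250
20 log₁₀(250) ≈ 47.96 dB

48.0 dB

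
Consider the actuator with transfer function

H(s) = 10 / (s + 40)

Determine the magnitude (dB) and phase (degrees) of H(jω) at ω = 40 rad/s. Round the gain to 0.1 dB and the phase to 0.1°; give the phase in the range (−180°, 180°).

At s = jω = j40:
pole (s+40): 40 + j40 → |·| = √(40²+40²) = √3200 ≈ 56.569, ∠ = arctan(40/40) ≈ 45.00°
|H| = 10 / 56.569 ≈ 0.17678
Gain = 20 log₁₀(0.17678) ≈ -15.05 dB
∠H = 0.00° − 45.00° = -45.00°

-15.1 dB, -45.0°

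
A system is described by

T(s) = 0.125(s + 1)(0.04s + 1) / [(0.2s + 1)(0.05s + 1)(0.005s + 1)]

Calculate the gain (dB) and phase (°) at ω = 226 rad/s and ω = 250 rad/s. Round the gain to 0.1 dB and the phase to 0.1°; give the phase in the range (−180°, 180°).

At ω = 226 rad/s:
zero (1 + j226·1) = 1 + j226 → |·| ≈ 226, ∠ ≈ 89.75°
zero (1 + j226·0.04) = 1 + j9.04 → |·| ≈ 9.0951, ∠ ≈ 83.69°
pole (1 + j226·0.2) = 1 + j45.2 → |·| ≈ 45.211, ∠ ≈ 88.73°
pole (1 + j226·0.05) = 1 + j11.3 → |·| ≈ 11.344, ∠ ≈ 84.94°
pole (1 + j226·0.005) = 1 + j1.13 → |·| ≈ 1.5089, ∠ ≈ 48.49°
|T| = 0.125 · 226 · 9.0951 / (45.211 · 11.344 · 1.5089) ≈ 0.33201
Gain = 20 log₁₀(0.33201) ≈ -9.58 dB
∠T = (89.75° + 83.69°) − (88.73° + 84.94° + 48.49°) = -48.72°

At ω = 250 rad/s:
zero (1 + j250·1) = 1 + j250 → |·| ≈ 250, ∠ ≈ 89.77°
zero (1 + j250·0.04) = 1 + j10 → |·| ≈ 10.05, ∠ ≈ 84.29°
pole (1 + j250·0.2) = 1 + j50 → |·| ≈ 50.01, ∠ ≈ 88.85°
pole (1 + j250·0.05) = 1 + j12.5 → |·| ≈ 12.54, ∠ ≈ 85.43°
pole (1 + j250·0.005) = 1 + j1.25 → |·| ≈ 1.6008, ∠ ≈ 51.34°
|T| = 0.125 · 250 · 10.05 / (50.01 · 12.54 · 1.6008) ≈ 0.31284
Gain = 20 log₁₀(0.31284) ≈ -10.09 dB
∠T = (89.77° + 84.29°) − (88.85° + 85.43° + 51.34°) = -51.56°

ω = 226: -9.6 dB, -48.7°; ω = 250: -10.1 dB, -51.6°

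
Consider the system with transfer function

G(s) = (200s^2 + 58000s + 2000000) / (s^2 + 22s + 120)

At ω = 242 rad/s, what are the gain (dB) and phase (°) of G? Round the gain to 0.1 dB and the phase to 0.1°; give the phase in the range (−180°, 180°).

49.3 dB, -50.1°

Substitute s = j242:
Numerator: 200(j242)^2 + 58000(j242) + 2000000 = -9712800 + j14036000
Denominator: (j242)^2 + 22(j242) + 120 = -58444 + j5324
|N| = √(9712800² + 14036000²) ≈ 1.7069e+07, ∠N ≈ 124.68°
|D| = √(58444² + 5324²) ≈ 58686, ∠D ≈ 174.79°
|G| = 1.7069e+07 / 58686 ≈ 290.85
Gain = 20 log₁₀(290.85) ≈ 49.27 dB
∠G = 124.68° − 174.79° = -50.11°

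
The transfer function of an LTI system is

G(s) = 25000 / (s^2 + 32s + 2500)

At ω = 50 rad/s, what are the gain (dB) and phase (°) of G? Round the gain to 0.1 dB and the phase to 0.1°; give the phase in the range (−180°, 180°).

At s = jω = j50:
quadratic: (j50)² + 32·j50 + 2500 = 0 + j1600 → |·| ≈ 1600, ∠ ≈ 90.00°
|G| = 25000 / 1600 ≈ 15.625
Gain = 20 log₁₀(15.625) ≈ 23.88 dB
∠G = 0.00° − 90.00° = -90.00°

23.9 dB, -90.0°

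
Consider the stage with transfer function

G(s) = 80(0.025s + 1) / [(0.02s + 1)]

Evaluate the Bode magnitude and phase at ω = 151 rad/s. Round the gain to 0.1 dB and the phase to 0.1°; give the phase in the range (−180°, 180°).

39.8 dB, 3.5°

At ω = 151 rad/s:
zero (1 + j151·0.025) = 1 + j3.775 → |·| ≈ 3.9052, ∠ ≈ 75.16°
pole (1 + j151·0.02) = 1 + j3.02 → |·| ≈ 3.1813, ∠ ≈ 71.68°
|G| = 80 · 3.9052 / (3.1813) ≈ 98.204
Gain = 20 log₁₀(98.204) ≈ 39.84 dB
∠G = (75.16°) − (71.68°) = 3.48°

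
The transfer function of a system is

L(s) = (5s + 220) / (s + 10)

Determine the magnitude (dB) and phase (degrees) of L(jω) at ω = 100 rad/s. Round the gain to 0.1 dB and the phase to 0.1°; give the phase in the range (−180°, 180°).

14.7 dB, -18.0°

Substitute s = j100:
Numerator: 5(j100) + 220 = 220 + j500
Denominator: (j100) + 10 = 10 + j100
|N| = √(220² + 500²) ≈ 546.26, ∠N ≈ 66.25°
|D| = √(10² + 100²) ≈ 100.5, ∠D ≈ 84.29°
|L| = 546.26 / 100.5 ≈ 5.4354
Gain = 20 log₁₀(5.4354) ≈ 14.70 dB
∠L = 66.25° − 84.29° = -18.04°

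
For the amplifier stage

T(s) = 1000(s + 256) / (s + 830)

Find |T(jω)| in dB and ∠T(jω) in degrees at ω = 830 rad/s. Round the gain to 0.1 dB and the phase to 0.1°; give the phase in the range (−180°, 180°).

57.4 dB, 27.9°

At s = jω = j830:
zero (s+256): 256 + j830 → |·| = √(256²+830²) = √754436 ≈ 868.58, ∠ = arctan(830/256) ≈ 72.86°
pole (s+830): 830 + j830 → |·| = √(830²+830²) = √1377800 ≈ 1173.8, ∠ = arctan(830/830) ≈ 45.00°
|T| = 1000 · 868.58 / 1173.8 ≈ 739.97
Gain = 20 log₁₀(739.97) ≈ 57.38 dB
∠T = 72.86° − 45.00° = 27.86°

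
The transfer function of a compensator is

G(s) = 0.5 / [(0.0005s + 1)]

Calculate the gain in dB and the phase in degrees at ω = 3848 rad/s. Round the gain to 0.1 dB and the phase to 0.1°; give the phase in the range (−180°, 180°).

-12.7 dB, -62.5°

At ω = 3848 rad/s:
pole (1 + j3848·0.0005) = 1 + j1.924 → |·| ≈ 2.1684, ∠ ≈ 62.54°
|G| = 0.5 · 1 / (2.1684) ≈ 0.23058
Gain = 20 log₁₀(0.23058) ≈ -12.74 dB
∠G = (0°) − (62.54°) = -62.54°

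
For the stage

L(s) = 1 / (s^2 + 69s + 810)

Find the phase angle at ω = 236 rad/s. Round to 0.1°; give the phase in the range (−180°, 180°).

-163.5°

Substitute s = j236:
Numerator: 1 = 1 + j0
Denominator: (j236)^2 + 69(j236) + 810 = -54886 + j16284
|N| = √(1² + 0²) ≈ 1, ∠N ≈ 0.00°
|D| = √(54886² + 16284²) ≈ 57251, ∠D ≈ 163.48°
∠L = 0.00° − 163.48° = -163.48°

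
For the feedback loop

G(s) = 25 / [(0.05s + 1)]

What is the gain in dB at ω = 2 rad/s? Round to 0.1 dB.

27.9 dB

At ω = 2 rad/s:
pole (1 + j2·0.05) = 1 + j0.1 → |·| ≈ 1.005, ∠ ≈ 5.71°
|G| = 25 · 1 / (1.005) ≈ 24.876
Gain = 20 log₁₀(24.876) ≈ 27.92 dB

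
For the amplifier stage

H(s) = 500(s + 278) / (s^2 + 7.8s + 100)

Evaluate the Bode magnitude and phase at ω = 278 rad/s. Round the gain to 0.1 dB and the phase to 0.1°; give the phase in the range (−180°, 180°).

8.1 dB, -133.4°

At s = jω = j278:
zero (s+278): 278 + j278 → |·| = √(278²+278²) = √154568 ≈ 393.15, ∠ = arctan(278/278) ≈ 45.00°
quadratic: (j278)² + 7.8·j278 + 100 = -77184 + j2168.4 → |·| ≈ 77214, ∠ ≈ 178.39°
|H| = 500 · 393.15 / 77214 ≈ 2.5458
Gain = 20 log₁₀(2.5458) ≈ 8.12 dB
∠H = 45.00° − 178.39° = -133.39°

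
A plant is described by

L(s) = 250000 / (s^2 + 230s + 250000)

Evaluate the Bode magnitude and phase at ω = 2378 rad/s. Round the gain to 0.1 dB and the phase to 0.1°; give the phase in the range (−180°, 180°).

-26.7 dB, -174.2°

At s = jω = j2378:
quadratic: (j2378)² + 230·j2378 + 250000 = -5404884 + j546940 → |·| ≈ 5.4325e+06, ∠ ≈ 174.22°
|L| = 250000 / 5.4325e+06 ≈ 0.046019
Gain = 20 log₁₀(0.046019) ≈ -26.74 dB
∠L = 0.00° − 174.22° = -174.22°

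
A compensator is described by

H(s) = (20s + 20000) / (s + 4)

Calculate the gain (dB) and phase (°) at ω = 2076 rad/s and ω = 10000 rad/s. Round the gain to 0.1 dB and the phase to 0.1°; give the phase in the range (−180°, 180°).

Substitute s = j2076:
Numerator: 20(j2076) + 20000 = 20000 + j41520
Denominator: (j2076) + 4 = 4 + j2076
|N| = √(20000² + 41520²) ≈ 46086, ∠N ≈ 64.28°
|D| = √(4² + 2076²) ≈ 2076, ∠D ≈ 89.89°
|H| = 46086 / 2076 ≈ 22.199
Gain = 20 log₁₀(22.199) ≈ 26.93 dB
∠H = 64.28° − 89.89° = -25.61°

Substitute s = j10000:
Numerator: 20(j10000) + 20000 = 20000 + j200000
Denominator: (j10000) + 4 = 4 + j10000
|N| = √(20000² + 200000²) ≈ 2.01e+05, ∠N ≈ 84.29°
|D| = √(4² + 10000²) ≈ 10000, ∠D ≈ 89.98°
|H| = 2.01e+05 / 10000 ≈ 20.1
Gain = 20 log₁₀(20.1) ≈ 26.06 dB
∠H = 84.29° − 89.98° = -5.69°

ω = 2076: 26.9 dB, -25.6°; ω = 10000: 26.1 dB, -5.7°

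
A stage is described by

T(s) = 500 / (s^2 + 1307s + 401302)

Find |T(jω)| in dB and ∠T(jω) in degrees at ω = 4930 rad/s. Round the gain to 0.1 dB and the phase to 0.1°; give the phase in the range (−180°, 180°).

-93.9 dB, -164.9°

Substitute s = j4930:
Numerator: 500 = 500 + j0
Denominator: (j4930)^2 + 1307(j4930) + 401302 = -23903598 + j6443510
|N| = √(500² + 0²) ≈ 500, ∠N ≈ 0.00°
|D| = √(23903598² + 6443510²) ≈ 2.4757e+07, ∠D ≈ 164.91°
|T| = 500 / 2.4757e+07 ≈ 2.0196e-05
Gain = 20 log₁₀(2.0196e-05) ≈ -93.89 dB
∠T = 0.00° − 164.91° = -164.91°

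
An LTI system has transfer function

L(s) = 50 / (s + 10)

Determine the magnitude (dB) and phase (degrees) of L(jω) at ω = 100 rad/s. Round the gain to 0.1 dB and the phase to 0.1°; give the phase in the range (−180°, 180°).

Substitute s = j100:
Numerator: 50 = 50 + j0
Denominator: (j100) + 10 = 10 + j100
|N| = √(50² + 0²) ≈ 50, ∠N ≈ 0.00°
|D| = √(10² + 100²) ≈ 100.5, ∠D ≈ 84.29°
|L| = 50 / 100.5 ≈ 0.49751
Gain = 20 log₁₀(0.49751) ≈ -6.06 dB
∠L = 0.00° − 84.29° = -84.29°

-6.1 dB, -84.3°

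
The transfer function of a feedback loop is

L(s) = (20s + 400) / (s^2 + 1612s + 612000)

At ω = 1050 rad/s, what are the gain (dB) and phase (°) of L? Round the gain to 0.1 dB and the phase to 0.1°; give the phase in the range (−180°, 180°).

Substitute s = j1050:
Numerator: 20(j1050) + 400 = 400 + j21000
Denominator: (j1050)^2 + 1612(j1050) + 612000 = -490500 + j1692600
|N| = √(400² + 21000²) ≈ 21004, ∠N ≈ 88.91°
|D| = √(490500² + 1692600²) ≈ 1.7622e+06, ∠D ≈ 106.16°
|L| = 21004 / 1.7622e+06 ≈ 0.011919
Gain = 20 log₁₀(0.011919) ≈ -38.48 dB
∠L = 88.91° − 106.16° = -17.25°

-38.5 dB, -17.3°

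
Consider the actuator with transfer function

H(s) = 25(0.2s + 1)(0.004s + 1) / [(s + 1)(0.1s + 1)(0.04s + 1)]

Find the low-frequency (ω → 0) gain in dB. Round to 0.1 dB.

H(0) = 25 · 1 / 1 = 25
20 log₁₀(25) ≈ 27.96 dB

28.0 dB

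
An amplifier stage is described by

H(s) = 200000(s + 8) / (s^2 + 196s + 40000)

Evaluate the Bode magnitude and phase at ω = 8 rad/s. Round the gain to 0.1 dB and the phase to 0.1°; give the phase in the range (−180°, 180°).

At s = jω = j8:
zero (s+8): 8 + j8 → |·| = √(8²+8²) = √128 ≈ 11.314, ∠ = arctan(8/8) ≈ 45.00°
quadratic: (j8)² + 196·j8 + 40000 = 39936 + j1568 → |·| ≈ 39967, ∠ ≈ 2.25°
|H| = 200000 · 11.314 / 39967 ≈ 56.617
Gain = 20 log₁₀(56.617) ≈ 35.06 dB
∠H = 45.00° − 2.25° = 42.75°

35.1 dB, 42.8°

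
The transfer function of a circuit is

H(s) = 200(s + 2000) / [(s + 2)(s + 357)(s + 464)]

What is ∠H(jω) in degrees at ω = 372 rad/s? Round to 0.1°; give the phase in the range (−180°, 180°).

-164.1°

At s = jω = j372:
zero (s+2000): 2000 + j372 → |·| = √(2000²+372²) = √4138384 ≈ 2034.3, ∠ = arctan(372/2000) ≈ 10.54°
pole (s+2): 2 + j372 → |·| = √(2²+372²) = √138388 ≈ 372.01, ∠ = arctan(372/2) ≈ 89.69°
pole (s+357): 357 + j372 → |·| = √(357²+372²) = √265833 ≈ 515.59, ∠ = arctan(372/357) ≈ 46.18°
pole (s+464): 464 + j372 → |·| = √(464²+372²) = √353680 ≈ 594.71, ∠ = arctan(372/464) ≈ 38.72°
∠H = 10.54° − 174.59° = -164.05°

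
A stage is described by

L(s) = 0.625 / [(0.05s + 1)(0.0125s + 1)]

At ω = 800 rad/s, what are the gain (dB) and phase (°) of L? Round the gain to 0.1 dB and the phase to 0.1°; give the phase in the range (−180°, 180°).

At ω = 800 rad/s:
pole (1 + j800·0.05) = 1 + j40 → |·| ≈ 40.012, ∠ ≈ 88.57°
pole (1 + j800·0.0125) = 1 + j10 → |·| ≈ 10.05, ∠ ≈ 84.29°
|L| = 0.625 · 1 / (40.012 · 10.05) ≈ 0.0015543
Gain = 20 log₁₀(0.0015543) ≈ -56.17 dB
∠L = (0°) − (88.57° + 84.29°) = -172.86°

-56.2 dB, -172.9°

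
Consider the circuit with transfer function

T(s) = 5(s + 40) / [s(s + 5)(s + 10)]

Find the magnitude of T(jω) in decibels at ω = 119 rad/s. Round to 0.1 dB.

-68.6 dB

At s = jω = j119:
zero (s+40): 40 + j119 → |·| = √(40²+119²) = √15761 ≈ 125.54, ∠ = arctan(119/40) ≈ 71.42°
pole (s+5): 5 + j119 → |·| = √(5²+119²) = √14186 ≈ 119.1, ∠ = arctan(119/5) ≈ 87.59°
pole (s+10): 10 + j119 → |·| = √(10²+119²) = √14261 ≈ 119.42, ∠ = arctan(119/10) ≈ 85.20°
pole at origin: |s| = 119, ∠ = 90.00° (in denominator)
|T| = 5 · 125.54 / 1.6925e+06 ≈ 0.00037087
Gain = 20 log₁₀(0.00037087) ≈ -68.62 dB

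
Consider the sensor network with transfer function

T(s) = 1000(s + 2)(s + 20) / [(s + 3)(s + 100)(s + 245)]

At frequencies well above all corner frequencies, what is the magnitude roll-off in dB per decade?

-20 dB/decade

Each pole contributes −20 dB/decade at high frequency; each zero contributes +20 dB/decade.
Net: 2 zero(s) − 3 pole(s) → -20 dB/decade.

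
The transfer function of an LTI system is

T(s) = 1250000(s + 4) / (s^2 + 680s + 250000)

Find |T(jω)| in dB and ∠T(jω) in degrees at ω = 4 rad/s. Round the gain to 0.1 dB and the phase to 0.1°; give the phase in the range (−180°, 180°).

29.0 dB, 44.4°

At s = jω = j4:
zero (s+4): 4 + j4 → |·| = √(4²+4²) = √32 ≈ 5.6569, ∠ = arctan(4/4) ≈ 45.00°
quadratic: (j4)² + 680·j4 + 250000 = 249984 + j2720 → |·| ≈ 2.5e+05, ∠ ≈ 0.62°
|T| = 1250000 · 5.6569 / 2.5e+05 ≈ 28.285
Gain = 20 log₁₀(28.285) ≈ 29.03 dB
∠T = 45.00° − 0.62° = 44.38°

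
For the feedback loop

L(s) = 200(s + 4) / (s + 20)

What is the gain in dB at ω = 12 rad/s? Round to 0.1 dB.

At s = jω = j12:
zero (s+4): 4 + j12 → |·| = √(4²+12²) = √160 ≈ 12.649, ∠ = arctan(12/4) ≈ 71.57°
pole (s+20): 20 + j12 → |·| = √(20²+12²) = √544 ≈ 23.324, ∠ = arctan(12/20) ≈ 30.96°
|L| = 200 · 12.649 / 23.324 ≈ 108.46
Gain = 20 log₁₀(108.46) ≈ 40.71 dB

40.7 dB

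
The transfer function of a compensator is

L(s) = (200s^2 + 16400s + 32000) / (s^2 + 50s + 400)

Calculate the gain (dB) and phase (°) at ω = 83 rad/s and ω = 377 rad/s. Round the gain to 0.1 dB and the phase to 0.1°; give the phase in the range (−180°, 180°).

Substitute s = j83:
Numerator: 200(j83)^2 + 16400(j83) + 32000 = -1345800 + j1361200
Denominator: (j83)^2 + 50(j83) + 400 = -6489 + j4150
|N| = √(1345800² + 1361200²) ≈ 1.9142e+06, ∠N ≈ 134.67°
|D| = √(6489² + 4150²) ≈ 7702.6, ∠D ≈ 147.40°
|L| = 1.9142e+06 / 7702.6 ≈ 248.51
Gain = 20 log₁₀(248.51) ≈ 47.91 dB
∠L = 134.67° − 147.40° = -12.73°

Substitute s = j377:
Numerator: 200(j377)^2 + 16400(j377) + 32000 = -28393800 + j6182800
Denominator: (j377)^2 + 50(j377) + 400 = -141729 + j18850
|N| = √(28393800² + 6182800²) ≈ 2.9059e+07, ∠N ≈ 167.72°
|D| = √(141729² + 18850²) ≈ 1.4298e+05, ∠D ≈ 172.42°
|L| = 2.9059e+07 / 1.4298e+05 ≈ 203.24
Gain = 20 log₁₀(203.24) ≈ 46.16 dB
∠L = 167.72° − 172.42° = -4.70°

ω = 83: 47.9 dB, -12.7°; ω = 377: 46.2 dB, -4.7°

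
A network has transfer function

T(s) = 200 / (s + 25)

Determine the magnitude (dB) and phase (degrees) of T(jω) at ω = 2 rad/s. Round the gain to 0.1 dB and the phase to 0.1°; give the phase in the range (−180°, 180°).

Substitute s = j2:
Numerator: 200 = 200 + j0
Denominator: (j2) + 25 = 25 + j2
|N| = √(200² + 0²) ≈ 200, ∠N ≈ 0.00°
|D| = √(25² + 2²) ≈ 25.08, ∠D ≈ 4.57°
|T| = 200 / 25.08 ≈ 7.9745
Gain = 20 log₁₀(7.9745) ≈ 18.03 dB
∠T = 0.00° − 4.57° = -4.57°

18.0 dB, -4.6°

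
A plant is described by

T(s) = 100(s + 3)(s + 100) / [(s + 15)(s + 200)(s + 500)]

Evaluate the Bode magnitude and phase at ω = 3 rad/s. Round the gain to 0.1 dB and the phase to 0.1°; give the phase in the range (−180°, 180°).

-31.1 dB, 34.2°

At s = jω = j3:
zero (s+3): 3 + j3 → |·| = √(3²+3²) = √18 ≈ 4.2426, ∠ = arctan(3/3) ≈ 45.00°
zero (s+100): 100 + j3 → |·| = √(100²+3²) = √10009 ≈ 100.04, ∠ = arctan(3/100) ≈ 1.72°
pole (s+15): 15 + j3 → |·| = √(15²+3²) = √234 ≈ 15.297, ∠ = arctan(3/15) ≈ 11.31°
pole (s+200): 200 + j3 → |·| = √(200²+3²) = √40009 ≈ 200.02, ∠ = arctan(3/200) ≈ 0.86°
pole (s+500): 500 + j3 → |·| = √(500²+3²) = √250009 ≈ 500.01, ∠ = arctan(3/500) ≈ 0.34°
|T| = 100 · 424.43 / 1.5299e+06 ≈ 0.027742
Gain = 20 log₁₀(0.027742) ≈ -31.14 dB
∠T = 46.72° − 12.51° = 34.21°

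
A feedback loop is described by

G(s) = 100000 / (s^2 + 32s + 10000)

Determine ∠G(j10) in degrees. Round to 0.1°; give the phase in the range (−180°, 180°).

-1.9°

At s = jω = j10:
quadratic: (j10)² + 32·j10 + 10000 = 9900 + j320 → |·| ≈ 9905.2, ∠ ≈ 1.85°
∠G = 0.00° − 1.85° = -1.85°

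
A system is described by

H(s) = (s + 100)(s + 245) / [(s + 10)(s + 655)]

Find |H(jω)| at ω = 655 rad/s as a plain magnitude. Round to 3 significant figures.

0.764

At s = jω = j655:
zero (s+100): 100 + j655 → |·| = √(100²+655²) = √439025 ≈ 662.59, ∠ = arctan(655/100) ≈ 81.32°
zero (s+245): 245 + j655 → |·| = √(245²+655²) = √489050 ≈ 699.32, ∠ = arctan(655/245) ≈ 69.49°
pole (s+10): 10 + j655 → |·| = √(10²+655²) = √429125 ≈ 655.08, ∠ = arctan(655/10) ≈ 89.13°
pole (s+655): 655 + j655 → |·| = √(655²+655²) = √858050 ≈ 926.31, ∠ = arctan(655/655) ≈ 45.00°
|H| = 1 · 4.6336e+05 / 6.0681e+05 ≈ 0.7636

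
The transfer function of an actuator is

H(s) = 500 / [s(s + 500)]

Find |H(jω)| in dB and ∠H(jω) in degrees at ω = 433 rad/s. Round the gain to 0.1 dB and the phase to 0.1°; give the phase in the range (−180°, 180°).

At s = jω = j433:
pole (s+500): 500 + j433 → |·| = √(500²+433²) = √437489 ≈ 661.43, ∠ = arctan(433/500) ≈ 40.89°
pole at origin: |s| = 433, ∠ = 90.00° (in denominator)
|H| = 500 / 2.864e+05 ≈ 0.0017458
Gain = 20 log₁₀(0.0017458) ≈ -55.16 dB
∠H = 0.00° − 130.89° = -130.89°

-55.2 dB, -130.9°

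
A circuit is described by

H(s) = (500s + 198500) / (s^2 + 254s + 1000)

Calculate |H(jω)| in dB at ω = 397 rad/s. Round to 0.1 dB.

Substitute s = j397:
Numerator: 500(j397) + 198500 = 198500 + j198500
Denominator: (j397)^2 + 254(j397) + 1000 = -156609 + j100838
|N| = √(198500² + 198500²) ≈ 2.8072e+05, ∠N ≈ 45.00°
|D| = √(156609² + 100838²) ≈ 1.8627e+05, ∠D ≈ 147.22°
|H| = 2.8072e+05 / 1.8627e+05 ≈ 1.5071
Gain = 20 log₁₀(1.5071) ≈ 3.56 dB

3.6 dB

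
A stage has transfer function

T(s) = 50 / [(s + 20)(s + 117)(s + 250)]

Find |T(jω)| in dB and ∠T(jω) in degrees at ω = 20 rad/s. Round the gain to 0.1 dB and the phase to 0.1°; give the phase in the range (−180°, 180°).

-84.5 dB, -59.3°

At s = jω = j20:
pole (s+20): 20 + j20 → |·| = √(20²+20²) = √800 ≈ 28.284, ∠ = arctan(20/20) ≈ 45.00°
pole (s+117): 117 + j20 → |·| = √(117²+20²) = √14089 ≈ 118.7, ∠ = arctan(20/117) ≈ 9.70°
pole (s+250): 250 + j20 → |·| = √(250²+20²) = √62900 ≈ 250.8, ∠ = arctan(20/250) ≈ 4.57°
|T| = 50 / 8.4201e+05 ≈ 5.9382e-05
Gain = 20 log₁₀(5.9382e-05) ≈ -84.53 dB
∠T = 0.00° − 59.27° = -59.27°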